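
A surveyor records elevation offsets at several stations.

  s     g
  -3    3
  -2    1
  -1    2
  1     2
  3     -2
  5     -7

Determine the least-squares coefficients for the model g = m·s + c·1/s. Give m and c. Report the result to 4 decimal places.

The normal equations are: 49·m + 6·c = -52;  6·m + (2261/900)·c = -107/30.
(Σs·s = 49, Σs·1/s = 6, Σ1/s·1/s = 2261/900, Σs·g = -52, Σ1/s·g = -107/30.)
Eliminating c: (2261/900)·(row 1) − 6·(row 2) gives (78389/900)·m = (2261/900)·(-52) − 6·(-107/30) = -24578/225, so m = -98312/78389.
Then c = ((-107/30) − 6·(-98312/78389))/(2261/900) = 123510/78389.

m = -1.2542, c = 1.5756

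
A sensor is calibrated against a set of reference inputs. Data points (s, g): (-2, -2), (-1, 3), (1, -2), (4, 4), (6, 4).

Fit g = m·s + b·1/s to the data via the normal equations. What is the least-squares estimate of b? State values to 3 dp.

b = -2.983

From the data, Σs·s = 58, Σs·1/s = 5, Σ1/s·1/s = 337/144.
And Σs·g = 39, Σ1/s·g = -7/3.
So XᵀX·[m, b]ᵀ = Xᵀg: [[58, 5]; [5, 337/144]]·[m, b]ᵀ = [39, -7/3]ᵀ.
Δ = 58·(337/144) − 5² = 7973/72.
m = (39·(337/144) − 5·(-7/3))/(7973/72) = 14823/15946; b = (58·(-7/3) − 5·39)/(7973/72) = -23784/7973.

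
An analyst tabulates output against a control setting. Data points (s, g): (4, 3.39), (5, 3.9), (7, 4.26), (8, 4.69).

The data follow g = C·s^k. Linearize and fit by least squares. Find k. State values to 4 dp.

k = 0.4295

With ln gᵢ as the transformed response and ln sᵢ as the regressor:
Σln s = 7.0211, Σ(ln s)² = 12.6227, Σln g = 5.5765, Σln s·ln g = 9.9166.
Equations: 12.6227·k + 7.0211·ln C = 9.9166;  7.0211·k + 4·ln C = 5.5765.
Solving (det = 1.1954): k = 0.42945, ln C = 0.64032.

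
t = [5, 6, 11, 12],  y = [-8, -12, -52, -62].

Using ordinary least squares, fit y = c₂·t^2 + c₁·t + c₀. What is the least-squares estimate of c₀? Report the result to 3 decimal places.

c₀ = 1.392

The normal equations are: 37298·c₂ + 3400·c₁ + 326·c₀ = -15852;  3400·c₂ + 326·c₁ + 34·c₀ = -1428;  326·c₂ + 34·c₁ + 4·c₀ = -134.
Inverting the 3×3 Gram matrix, [c₂, c₁, c₀]ᵀ = [-1/2, 51/74, 103/74]ᵀ.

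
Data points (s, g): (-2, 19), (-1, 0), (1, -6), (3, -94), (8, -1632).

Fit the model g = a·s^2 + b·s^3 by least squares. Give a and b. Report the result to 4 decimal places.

The normal equations are: 4195·a + 32979·b = -105224;  32979·a + 262939·b = -838280.
(Σs^2·s^2 = 4195, Σs^2·s^3 = 32979, Σs^3·s^3 = 262939, Σs^2·g = -105224, Σs^3·g = -838280.)
det = 4195·262939 − 32979² = 15414664.
a = ((-105224)·262939 − 32979·(-838280))/15414664 = -2732152/1926833; b = (4195·(-838280) − 32979·(-105224))/15414664 = -5800288/1926833.

a = -1.4179, b = -3.0103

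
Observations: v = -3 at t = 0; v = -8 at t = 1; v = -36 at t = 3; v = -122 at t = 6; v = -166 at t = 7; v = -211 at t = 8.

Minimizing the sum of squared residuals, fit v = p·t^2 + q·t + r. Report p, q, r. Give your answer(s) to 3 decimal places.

p = -3.027, q = -1.857, r = -3.053

The normal system XᵀX·[p, q, r]ᵀ = Xᵀv is [[7875, 1099, 159]; [1099, 159, 25]; [159, 25, 6]]·[p, q, r]ᵀ = [-26362, -3698, -546]ᵀ.
Inverting the 3×3 Gram matrix, [p, q, r]ᵀ = [-4649/1536, -951/512, -2345/768]ᵀ.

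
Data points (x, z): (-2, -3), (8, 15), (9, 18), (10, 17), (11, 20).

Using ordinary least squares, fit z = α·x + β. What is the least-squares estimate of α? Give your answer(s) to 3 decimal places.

α = 1.765

AᵀA·[α, β]ᵀ = Aᵀz reads: 370·α + 36·β = 678;  36·α + 5·β = 67.
det = 370·5 − 36² = 554.
α = (678·5 − 36·67)/554 = 489/277; β = (370·67 − 36·678)/554 = 191/277.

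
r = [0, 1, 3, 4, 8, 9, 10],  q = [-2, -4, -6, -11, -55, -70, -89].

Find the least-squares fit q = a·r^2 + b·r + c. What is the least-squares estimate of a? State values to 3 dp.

a = -1.076

With design matrix X, XᵀX = [[20995, 2333, 271]; [2333, 271, 35]; [271, 35, 7]] and Xᵀq = [-18324, -2026, -237]ᵀ.
Solving the 3×3 system (Gaussian elimination) gives a = -65075/60486, b = 133069/60486, c = -32316/10081.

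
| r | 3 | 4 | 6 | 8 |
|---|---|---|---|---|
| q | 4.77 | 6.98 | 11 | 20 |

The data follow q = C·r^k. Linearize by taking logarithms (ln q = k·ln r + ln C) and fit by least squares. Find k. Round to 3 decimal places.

Taking logs, ln q = k·ln r + ln C, so regress ln q on ln r.
Σln r = 6.3561, Σ(ln r)² = 10.6632, Σln q = 8.8990, Σln r·ln q = 14.9360.
Equations: 10.6632·k + 6.3561·ln C = 14.9360;  6.3561·k + 4·ln C = 8.8990.
Slope k = (n·Σln r·ln q − Σln r·Σln q)/(n·Σ(ln r)² − (Σln r)²) = (4·14.9360 − 6.3561·8.8990)/2.2529 = 1.41184; ln C = (Σln q − k·Σln r)/n = -0.01869.

k = 1.412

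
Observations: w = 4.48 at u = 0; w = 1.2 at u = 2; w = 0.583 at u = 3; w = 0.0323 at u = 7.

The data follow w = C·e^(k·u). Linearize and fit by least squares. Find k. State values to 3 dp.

Taking logs, ln w = k·u + ln C, so regress ln w on u.
AᵀA = [[62.0000, 12.0000]; [12.0000, 4]], rhs = [-25.2829, -2.2903]ᵀ  (here Σu = 12.0000, Σ(u)² = 62.0000, Σln w = -2.2903, Σu·ln w = -25.2829).
Solving (det = 104.0000): k = -0.70815, ln C = 1.55188.

k = -0.708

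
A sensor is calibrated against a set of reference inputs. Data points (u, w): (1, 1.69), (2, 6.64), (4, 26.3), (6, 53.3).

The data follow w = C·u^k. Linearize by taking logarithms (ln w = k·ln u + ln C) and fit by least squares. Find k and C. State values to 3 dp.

k = 1.938, C = 1.716

Taking logs, ln w = k·ln u + ln C, so regress ln w on ln u.
Σln u = 3.8712, Σ(ln u)² = 5.6127, Σln w = 9.6633, Σln u·ln w = 12.9687.
Equations: 5.6127·k + 3.8712·ln C = 12.9687;  3.8712·k + 4·ln C = 9.6633.
Solving (det = 7.4645): k = 1.93799, ln C = 0.54025, so C = exp(0.54025) = 1.71643.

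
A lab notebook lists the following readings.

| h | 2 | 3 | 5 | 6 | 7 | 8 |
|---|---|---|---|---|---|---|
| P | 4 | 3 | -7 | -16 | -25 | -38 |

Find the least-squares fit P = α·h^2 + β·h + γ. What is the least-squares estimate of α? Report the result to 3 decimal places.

α = -1.076

MᵀM·[α, β, γ]ᵀ = MᵀP reads: 8515·α + 1231·β + 187·γ = -4365;  1231·α + 187·β + 31·γ = -593;  187·α + 31·β + 6·γ = -79.
(Σh^2·h^2 = 8515, Σh^2·h = 1231, Σh^2 = 187, Σh·h = 187, Σh = 31, Σ1 = 6, Σh^2·P = -4365, Σh·P = -593, ΣP = -79.)
Row-reducing yields α = -113/105, β = 56/15, γ = 38/35.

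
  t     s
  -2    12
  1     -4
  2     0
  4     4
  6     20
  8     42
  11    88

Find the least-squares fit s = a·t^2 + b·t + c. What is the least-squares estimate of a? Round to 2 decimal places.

a = 1.00

Normal-equation sums: Σt^2·t^2 = 20322, Σt^2·t = 2124, Σt^2 = 246, Σt·t = 246, Σt = 30, Σ1 = 7.
Right-hand side: Σt^2·s = 14164, Σt·s = 1412, Σs = 162.
So AᵀA·[a, b, c]ᵀ = Aᵀs: [[20322, 2124, 246]; [2124, 246, 30]; [246, 30, 7]]·[a, b, c]ᵀ = [14164, 1412, 162]ᵀ.
Row-reducing yields a = 132400/132363, b = -132368/44121, c = 37406/44121.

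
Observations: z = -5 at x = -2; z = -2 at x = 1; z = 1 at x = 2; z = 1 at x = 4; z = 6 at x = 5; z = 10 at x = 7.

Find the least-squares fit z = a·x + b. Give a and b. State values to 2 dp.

Sums needed: Σx·x = 99, Σx = 17, Σ1 = 6.
Moment sums: Σx·z = 114, Σz = 11.
Eliminating b: 6·(row 1) − 17·(row 2) gives 305·a = 6·114 − 17·11 = 497, so a = 497/305.
Then b = (11 − 17·(497/305))/6 = -849/305.

a = 1.63, b = -2.78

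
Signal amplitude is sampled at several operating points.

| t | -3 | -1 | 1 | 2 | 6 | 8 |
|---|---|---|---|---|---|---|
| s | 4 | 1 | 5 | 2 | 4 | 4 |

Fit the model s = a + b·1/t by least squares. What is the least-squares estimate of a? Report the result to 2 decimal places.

a = 3.23

Normal-equation sums: Σ1 = 6, Σ1/t = 11/24, Σ1/t·1/t = 1385/576.
Moment sums: Σs = 20, Σ1/t·s = 29/6.
Δ = 6·(1385/576) − (11/24)² = 8189/576.
a = (20·(1385/576) − (11/24)·(29/6))/(8189/576) = 26424/8189; b = (6·(29/6) − (11/24)·20)/(8189/576) = 11424/8189.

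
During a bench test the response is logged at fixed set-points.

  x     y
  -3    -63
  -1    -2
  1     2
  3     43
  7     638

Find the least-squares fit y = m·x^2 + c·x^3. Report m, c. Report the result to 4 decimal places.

The normal system AᵀA·[m, c]ᵀ = Aᵀy is [[2565, 16807]; [16807, 119109]]·[m, c]ᵀ = [31082, 221700]ᵀ.
Determinant 2565·119109 − 16807² = 23039336.
m = (31082·119109 − 16807·221700)/23039336 = -11982981/11519668; c = (2565·221700 − 16807·31082)/23039336 = 23132663/11519668.

m = -1.0402, c = 2.0081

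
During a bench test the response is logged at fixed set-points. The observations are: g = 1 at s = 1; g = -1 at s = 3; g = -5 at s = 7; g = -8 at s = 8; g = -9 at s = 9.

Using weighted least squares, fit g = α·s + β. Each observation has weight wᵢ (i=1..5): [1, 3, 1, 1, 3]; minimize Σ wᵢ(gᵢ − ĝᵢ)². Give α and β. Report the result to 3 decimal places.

α = -1.285, β = 2.755

Compute the Gram sums: Σwᵢ·s·s = 384, Σwᵢ·s = 52, Σwᵢ·1 = 9.
Moment sums: Σwᵢ·s·g = -350, Σwᵢ·g = -42.
Normal equations: [[384, 52]; [52, 9]]·[α, β]ᵀ = [-350, -42]ᵀ.
Eliminating β: 9·(row 1) − 52·(row 2) gives 752·α = 9·(-350) − 52·(-42) = -966, so α = -483/376.
Then β = ((-42) − 52·(-483/376))/9 = 259/94.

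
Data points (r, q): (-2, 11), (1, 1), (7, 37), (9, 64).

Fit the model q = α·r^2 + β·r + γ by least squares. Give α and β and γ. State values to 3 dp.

α = 1.002, β = -2.156, γ = 2.507

Compute the Gram sums: Σr^2·r^2 = 8979, Σr^2·r = 1065, Σr^2 = 135, Σr·r = 135, Σr = 15, Σ1 = 4.
Right-hand side: Σr^2·q = 7042, Σr·q = 814, Σq = 113.
Inverting the 3×3 Gram matrix, [α, β, γ]ᵀ = [4823/4812, -51871/24060, 2011/802]ᵀ.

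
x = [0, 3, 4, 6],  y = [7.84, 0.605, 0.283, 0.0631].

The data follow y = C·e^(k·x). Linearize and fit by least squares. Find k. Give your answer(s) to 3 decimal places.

With ln yᵢ as the transformed response and xᵢ as the regressor:
Sums: Σx = 13.0000, Σ(x)² = 61.0000, Σln y = -2.4686, Σx·ln y = -23.1350.
Normal system: [[61.0000, 13.0000]; [13.0000, 4]]·[k, ln C]ᵀ = [-23.1350, -2.4686]ᵀ.
Solving (det = 75.0000): k = -0.80597, ln C = 2.00225.

k = -0.806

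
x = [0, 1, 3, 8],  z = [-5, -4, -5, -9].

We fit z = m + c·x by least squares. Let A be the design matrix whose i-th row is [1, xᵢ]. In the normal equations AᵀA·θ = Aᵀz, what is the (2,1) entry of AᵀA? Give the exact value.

12

Row 2 ↔ basis x, column 1 ↔ basis 1, so (AᵀA)_{2,1} = Σᵢ x = (0)·(1) + (1)·(1) + (3)·(1) + (8)·(1) = 12.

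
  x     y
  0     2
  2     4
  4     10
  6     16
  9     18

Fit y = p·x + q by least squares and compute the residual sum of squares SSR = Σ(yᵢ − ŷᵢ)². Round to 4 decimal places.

SSR = 11.1475

Normal-equation sums: Σx·x = 137, Σx = 21, Σ1 = 5.
Right-hand side: Σx·y = 306, Σy = 50.
So AᵀA·[p, q]ᵀ = Aᵀy: [[137, 21]; [21, 5]]·[p, q]ᵀ = [306, 50]ᵀ.
Determinant 137·5 − 21² = 244.
p = (306·5 − 21·50)/244 = 120/61; q = (137·50 − 21·306)/244 = 106/61.
Residuals: 16/61, -102/61, 24/61, 150/61, -88/61; SSR = 680/61.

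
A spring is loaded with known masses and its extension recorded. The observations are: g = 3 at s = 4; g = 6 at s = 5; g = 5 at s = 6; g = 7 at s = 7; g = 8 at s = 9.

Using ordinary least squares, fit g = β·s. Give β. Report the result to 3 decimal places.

β = 0.932

Normal-equation sums: Σs·s = 207.
Moment sums: Σs·g = 193.
β = 193/207 = 0.932367.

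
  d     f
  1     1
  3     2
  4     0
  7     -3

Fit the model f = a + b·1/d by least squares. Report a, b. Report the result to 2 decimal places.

a = -1.19, b = 2.76

Forming XᵀX = [[4, 145/84]; [145/84, 8425/7056]] and Xᵀf = [0, 26/21]ᵀ gives XᵀX·[a, b]ᵀ = Xᵀf.
Eliminating b: (8425/7056)·(row 1) − (145/84)·(row 2) gives (4225/2352)·a = (8425/7056)·0 − (145/84)·(26/21) = -1885/882, so a = -232/195.
Then b = ((26/21) − (145/84)·(-232/195))/(8425/7056) = 896/325.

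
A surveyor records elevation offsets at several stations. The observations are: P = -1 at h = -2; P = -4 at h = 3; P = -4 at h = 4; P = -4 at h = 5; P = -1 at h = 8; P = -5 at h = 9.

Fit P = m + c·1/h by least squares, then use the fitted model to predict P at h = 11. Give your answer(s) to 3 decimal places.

Setting ∂/∂m … = 0 gives: 6·m + (187/360)·c = -19;  (187/360)·m + (63709/129600)·c = -1193/360.
(Σ1 = 6, Σ1/h = 187/360, Σ1/h·1/h = 63709/129600, ΣP = -19, Σ1/h·P = -1193/360.)
Eliminating c: (63709/129600)·(row 1) − (187/360)·(row 2) gives (69457/25920)·m = (63709/129600)·(-19) − (187/360)·(-1193/360) = -49369/6480, so m = -197476/69457.
Then c = ((-1193/360) − (187/360)·(-197476/69457))/(63709/129600) = -259560/69457.
At h = 11: P̂ = (-197476/69457)·(1) + (-259560/69457)·(1/11) = -2431796/764027.

P̂ = -3.183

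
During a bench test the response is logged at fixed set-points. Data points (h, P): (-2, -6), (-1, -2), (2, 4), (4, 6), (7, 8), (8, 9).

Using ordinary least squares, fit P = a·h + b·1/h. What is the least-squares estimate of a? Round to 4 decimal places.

a = 1.1568

Setting ∂/∂a … = 0 gives: 138·a + 6·b = 174;  6·a + (5013/3136)·b = 603/56.
Eliminating b: (5013/3136)·(row 1) − 6·(row 2) gives (289449/1568)·a = (5013/3136)·174 − 6·(603/56) = 334827/1568, so a = 37203/32161.
Then b = ((603/56) − 6·(37203/32161))/(5013/3136) = 77000/32161.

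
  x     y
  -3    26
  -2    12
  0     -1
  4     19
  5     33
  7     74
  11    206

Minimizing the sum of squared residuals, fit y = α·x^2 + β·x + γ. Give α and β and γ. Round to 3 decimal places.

α = 1.989, β = -3.047, γ = -1.343

Sums needed: Σx^2·x^2 = 18020, Σx^2·x = 1828, Σx^2 = 224, Σx·x = 224, Σx = 22, Σ1 = 7.
Moment sums: Σx^2·y = 29963, Σx·y = 2923, Σy = 369.
MᵀM·[α, β, γ]ᵀ = Mᵀy becomes [[18020, 1828, 224]; [1828, 224, 22]; [224, 22, 7]]·[α, β, γ]ᵀ = [29963, 2923, 369]ᵀ.
Inverting the 3×3 Gram matrix, [α, β, γ]ᵀ = [241937/121664, -370721/121664, -81715/60832]ᵀ.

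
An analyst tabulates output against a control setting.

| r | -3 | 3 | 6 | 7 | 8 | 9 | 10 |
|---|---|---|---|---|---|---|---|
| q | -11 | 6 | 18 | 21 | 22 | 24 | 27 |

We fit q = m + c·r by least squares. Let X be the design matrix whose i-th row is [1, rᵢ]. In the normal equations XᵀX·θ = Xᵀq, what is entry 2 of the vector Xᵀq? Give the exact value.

968

Entry 2 ↔ basis r, so (Xᵀq)_{2} = Σᵢ (r)·qᵢ = (-3)·(-11) + (3)·(6) + (6)·(18) + (7)·(21) + (8)·(22) + (9)·(24) + (10)·(27) = 968.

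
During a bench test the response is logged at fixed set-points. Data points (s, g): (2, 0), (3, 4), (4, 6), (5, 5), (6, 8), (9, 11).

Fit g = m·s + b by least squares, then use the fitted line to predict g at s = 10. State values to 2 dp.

With design matrix M, MᵀM = [[171, 29]; [29, 6]] and Mᵀg = [208, 34]ᵀ.
det = 171·6 − 29² = 185.
m = (208·6 − 29·34)/185 = 262/185; b = (171·34 − 29·208)/185 = -218/185.
At s = 10: ĝ = (262/185)·(10) + (-218/185)·(1) = 2402/185.

ĝ = 12.98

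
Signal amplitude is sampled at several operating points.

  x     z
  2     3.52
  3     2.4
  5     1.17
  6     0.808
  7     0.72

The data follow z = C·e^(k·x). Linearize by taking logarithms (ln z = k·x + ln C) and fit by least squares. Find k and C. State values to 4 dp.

k = -0.3312, C = 6.5105

With ln zᵢ as the transformed response and xᵢ as the regressor:
Σx = 23.0000, Σ(x)² = 123.0000, Σln z = 1.7492, Σx·ln z = 2.3497.
Equations: 123.0000·k + 23.0000·ln C = 2.3497;  23.0000·k + 5·ln C = 1.7492.
Solving (det = 86.0000): k = -0.33121, ln C = 1.87342, so C = exp(1.87342) = 6.51051.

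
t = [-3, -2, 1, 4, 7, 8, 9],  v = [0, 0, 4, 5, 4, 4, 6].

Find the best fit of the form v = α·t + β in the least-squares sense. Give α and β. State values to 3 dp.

The normal equations are: 224·α + 24·β = 138;  24·α + 7·β = 23.
(Σt·t = 224, Σt = 24, Σ1 = 7, Σt·v = 138, Σv = 23.)
Eliminating β: 7·(row 1) − 24·(row 2) gives 992·α = 7·138 − 24·23 = 414, so α = 207/496.
Then β = (23 − 24·(207/496))/7 = 115/62.

α = 0.417, β = 1.855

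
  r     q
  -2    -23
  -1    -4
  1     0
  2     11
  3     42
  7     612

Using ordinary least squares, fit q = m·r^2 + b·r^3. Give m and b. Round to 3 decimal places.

m = -1.428, b = 1.989

MᵀM·[m, b]ᵀ = Mᵀq reads: 2516·m + 17050·b = 30314;  17050·m + 118508·b = 211326.
(Σr^2·r^2 = 2516, Σr^2·r^3 = 17050, Σr^3·r^3 = 118508, Σr^2·q = 30314, Σr^3·q = 211326.)
Δ = 2516·118508 − 17050² = 7463628.
m = (30314·118508 − 17050·211326)/7463628 = -2664197/1865907; b = (2516·211326 − 17050·30314)/7463628 = 3710629/1865907.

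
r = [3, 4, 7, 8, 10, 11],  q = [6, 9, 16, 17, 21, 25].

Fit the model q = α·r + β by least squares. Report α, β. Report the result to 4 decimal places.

α = 2.2295, β = -0.3115

From the data, Σr·r = 359, Σr = 43, Σ1 = 6.
Moment sums: Σr·q = 787, Σq = 94.
So MᵀM·[α, β]ᵀ = Mᵀq: [[359, 43]; [43, 6]]·[α, β]ᵀ = [787, 94]ᵀ.
Δ = 359·6 − 43² = 305.
α = (787·6 − 43·94)/305 = 136/61; β = (359·94 − 43·787)/305 = -19/61.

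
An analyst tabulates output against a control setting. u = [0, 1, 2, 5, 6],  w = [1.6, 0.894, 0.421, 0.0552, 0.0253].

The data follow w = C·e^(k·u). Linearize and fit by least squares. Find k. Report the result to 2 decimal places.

k = -0.69

Let Y = ln w. Fitting Y = k·u + ln C by least squares:
XᵀX = [[66.0000, 14.0000]; [14.0000, 5]], rhs = [-38.3880, -7.0809]ᵀ  (here Σu = 14.0000, Σ(u)² = 66.0000, Σln w = -7.0809, Σu·ln w = -38.3880).
Δ = 66.0000·5 − (14.0000)² = 134.0000; k = (-38.3880·5 − 14.0000·-7.0809)/134.0000 = -0.69259, ln C = (66.0000·-7.0809 − 14.0000·-38.3880)/134.0000 = 0.52307.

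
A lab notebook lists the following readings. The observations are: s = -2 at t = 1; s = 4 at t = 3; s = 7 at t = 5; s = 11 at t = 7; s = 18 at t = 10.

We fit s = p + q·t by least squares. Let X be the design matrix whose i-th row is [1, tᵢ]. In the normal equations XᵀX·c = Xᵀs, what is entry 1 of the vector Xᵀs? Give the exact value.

38

Entry 1 ↔ basis 1, so (Xᵀs)_{1} = Σᵢ sᵢ = (1)·(-2) + (1)·(4) + (1)·(7) + (1)·(11) + (1)·(18) = 38.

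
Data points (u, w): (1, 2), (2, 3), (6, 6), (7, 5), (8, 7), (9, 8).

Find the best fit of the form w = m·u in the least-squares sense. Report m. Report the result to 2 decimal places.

m = 0.88

The normal system MᵀM·[m]ᵀ = Mᵀw is [[235]]·[m]ᵀ = [207]ᵀ.
m = 207/235 = 0.880851.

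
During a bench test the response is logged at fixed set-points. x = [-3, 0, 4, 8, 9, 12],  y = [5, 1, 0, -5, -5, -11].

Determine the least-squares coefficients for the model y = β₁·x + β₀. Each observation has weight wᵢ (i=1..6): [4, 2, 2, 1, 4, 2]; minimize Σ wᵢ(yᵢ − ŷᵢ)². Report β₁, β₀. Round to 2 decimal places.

Forming MᵀWM = [[744, 64]; [64, 15]] and MᵀWy = [-544, -25]ᵀ gives MᵀWM·[β₁, β₀]ᵀ = MᵀWy.
Eliminating β₀: 15·(row 1) − 64·(row 2) gives 7064·β₁ = 15·(-544) − 64·(-25) = -6560, so β₁ = -820/883.
Then β₀ = ((-25) − 64·(-820/883))/15 = 2027/883.

β₁ = -0.93, β₀ = 2.30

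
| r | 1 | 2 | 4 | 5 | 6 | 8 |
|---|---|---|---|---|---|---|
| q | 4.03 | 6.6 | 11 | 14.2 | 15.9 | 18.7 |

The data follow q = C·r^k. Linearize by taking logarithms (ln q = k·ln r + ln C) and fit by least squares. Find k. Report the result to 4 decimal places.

With ln qᵢ as the transformed response and ln rᵢ as the regressor:
Sums: Σln r = 7.5601, Σ(ln r)² = 12.5270, Σln q = 14.0268, Σln r·ln q = 19.9487.
Normal system: [[12.5270, 7.5601]; [7.5601, 6]]·[k, ln C]ᵀ = [19.9487, 14.0268]ᵀ.
Solving (det = 18.0074): k = 0.75793, ln C = 1.38280.

k = 0.7579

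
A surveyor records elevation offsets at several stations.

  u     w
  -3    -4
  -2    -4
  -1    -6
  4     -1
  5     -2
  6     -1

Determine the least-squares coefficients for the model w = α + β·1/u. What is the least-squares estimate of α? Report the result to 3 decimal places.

With design matrix M, MᵀM = [[6, -73/60]; [-73/60, 5369/3600]] and Mᵀw = [-18, 511/60]ᵀ.
Eliminating β: (5369/3600)·(row 1) − (-73/60)·(row 2) gives (5377/720)·α = (5369/3600)·(-18) − (-73/60)·(511/60) = -59339/3600, so α = -59339/26885.
Then β = ((511/60) − (-73/60)·(-59339/26885))/(5369/3600) = 21024/5377.

α = -2.207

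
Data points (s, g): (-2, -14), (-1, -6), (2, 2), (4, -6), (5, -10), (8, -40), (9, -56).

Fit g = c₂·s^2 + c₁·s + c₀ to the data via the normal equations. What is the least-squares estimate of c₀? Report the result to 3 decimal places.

The normal equations are: 11571·c₂ + 1429·c₁ + 195·c₀ = -7496;  1429·c₂ + 195·c₁ + 25·c₀ = -860;  195·c₂ + 25·c₁ + 7·c₀ = -130.
(Σs^2·s^2 = 11571, Σs^2·s = 1429, Σs^2 = 195, Σs·s = 195, Σs = 25, Σ1 = 7, Σs^2·g = -7496, Σs·g = -860, Σg = -130.)
Row-reducing yields c₂ = -104745/98266, c₁ = 358021/98266, c₀ = -92845/49133.

c₀ = -1.890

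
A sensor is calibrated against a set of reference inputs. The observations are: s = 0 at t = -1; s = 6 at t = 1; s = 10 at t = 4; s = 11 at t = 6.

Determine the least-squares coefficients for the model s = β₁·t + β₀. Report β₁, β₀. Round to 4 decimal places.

β₁ = 1.5345, β₀ = 2.9138

Entries of MᵀM: Σt·t = 54, Σt = 10, Σ1 = 4.
And Σt·s = 112, Σs = 27.
Normal equations: [[54, 10]; [10, 4]]·[β₁, β₀]ᵀ = [112, 27]ᵀ.
Determinant 54·4 − 10² = 116.
β₁ = (112·4 − 10·27)/116 = 89/58; β₀ = (54·27 − 10·112)/116 = 169/58.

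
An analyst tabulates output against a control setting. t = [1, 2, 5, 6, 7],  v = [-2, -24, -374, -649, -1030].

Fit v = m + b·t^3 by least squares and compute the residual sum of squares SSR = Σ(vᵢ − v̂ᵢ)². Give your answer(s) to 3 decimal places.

SSR = 1.767

Sums needed: Σ1 = 5, Σt^3 = 693, Σt^3·t^3 = 179995.
And Σv = -2079, Σt^3·v = -540418.
Normal equations: [[5, 693]; [693, 179995]]·[m, b]ᵀ = [-2079, -540418]ᵀ.
Δ = 5·179995 − 693² = 419726.
m = ((-2079)·179995 − 693·(-540418))/419726 = 300069/419726; b = (5·(-540418) − 693·(-2079))/419726 = -1261343/419726.
Residuals: 60911/209863, -282749/419726, 195141/209863, -252155/419726, 11400/209863; SSR = 741459/419726.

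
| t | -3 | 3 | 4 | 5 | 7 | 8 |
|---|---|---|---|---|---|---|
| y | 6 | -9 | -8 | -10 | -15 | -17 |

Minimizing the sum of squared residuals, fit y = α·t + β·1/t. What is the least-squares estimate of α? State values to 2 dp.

Sums needed: Σt·t = 172, Σt·1/t = 6, Σ1/t·1/t = 254549/705600.
Right-hand side: Σt·y = -368, Σ1/t·y = -743/56.
Eliminating β: (254549/705600)·(row 1) − 6·(row 2) gives (4595207/176400)·α = (254549/705600)·(-368) − 6·(-743/56) = -585988/11025, so α = -9375808/4595207.
Then β = ((-743/56) − 6·(-9375808/4595207))/(254549/705600) = -13066200/4595207.

α = -2.04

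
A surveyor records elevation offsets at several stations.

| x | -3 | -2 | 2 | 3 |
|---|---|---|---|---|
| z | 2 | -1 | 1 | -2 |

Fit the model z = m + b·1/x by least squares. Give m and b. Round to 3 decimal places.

Compute the Gram sums: Σ1 = 4, Σ1/x = 0, Σ1/x·1/x = 13/18.
And Σz = 0, Σ1/x·z = -1/3.
Determinant 4·(13/18) − 0² = 26/9.
m = (0·(13/18) − 0·(-1/3))/(26/9) = 0; b = (4·(-1/3) − 0·0)/(26/9) = -6/13.

m = 0.000, b = -0.462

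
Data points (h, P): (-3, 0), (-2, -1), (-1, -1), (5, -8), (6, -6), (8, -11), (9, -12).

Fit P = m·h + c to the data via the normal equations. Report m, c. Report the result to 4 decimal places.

MᵀM·[m, c]ᵀ = MᵀP reads: 220·m + 22·c = -269;  22·m + 7·c = -39.
Eliminating c: 7·(row 1) − 22·(row 2) gives 1056·m = 7·(-269) − 22·(-39) = -1025, so m = -1025/1056.
Then c = ((-39) − 22·(-1025/1056))/7 = -121/48.

m = -0.9706, c = -2.5208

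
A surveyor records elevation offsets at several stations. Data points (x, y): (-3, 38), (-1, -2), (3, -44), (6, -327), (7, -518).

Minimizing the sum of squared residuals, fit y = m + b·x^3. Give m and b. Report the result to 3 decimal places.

The normal equations are: 5·m + 558·b = -853;  558·m + 165764·b = -250518.
det = 5·165764 − 558² = 517456.
m = ((-853)·165764 − 558·(-250518))/517456 = -100478/32341; b = (5·(-250518) − 558·(-853))/517456 = -97077/64682.

m = -3.107, b = -1.501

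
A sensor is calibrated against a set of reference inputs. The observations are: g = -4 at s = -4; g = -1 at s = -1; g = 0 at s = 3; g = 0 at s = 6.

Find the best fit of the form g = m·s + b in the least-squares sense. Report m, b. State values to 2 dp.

Entries of XᵀX: Σs·s = 62, Σs = 4, Σ1 = 4.
Right-hand side: Σs·g = 17, Σg = -5.
XᵀX·[m, b]ᵀ = Xᵀg becomes [[62, 4]; [4, 4]]·[m, b]ᵀ = [17, -5]ᵀ.
Eliminating b: 4·(row 1) − 4·(row 2) gives 232·m = 4·17 − 4·(-5) = 88, so m = 11/29.
Then b = ((-5) − 4·(11/29))/4 = -189/116.

m = 0.38, b = -1.63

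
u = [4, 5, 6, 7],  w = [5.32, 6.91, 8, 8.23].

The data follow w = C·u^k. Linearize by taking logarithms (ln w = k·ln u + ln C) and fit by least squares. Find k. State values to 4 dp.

With ln wᵢ as the transformed response and ln uᵢ as the regressor:
Σln u = 6.7334, Σ(ln u)² = 11.5091, Σln w = 7.7917, Σln u·ln w = 13.2556.
Equations: 11.5091·k + 6.7334·ln C = 13.2556;  6.7334·k + 4·ln C = 7.7917.
Slope k = (n·Σln u·ln w − Σln u·Σln w)/(n·Σ(ln u)² − (Σln u)²) = (4·13.2556 − 6.7334·7.7917)/0.6976 = 0.79966; ln C = (Σln w − k·Σln u)/n = 0.60180.

k = 0.7997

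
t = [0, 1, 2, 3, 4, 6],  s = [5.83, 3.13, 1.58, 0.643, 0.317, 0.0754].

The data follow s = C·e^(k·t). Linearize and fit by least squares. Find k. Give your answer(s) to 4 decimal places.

With ln sᵢ as the transformed response and tᵢ as the regressor:
XᵀX = [[66.0000, 16.0000]; [16.0000, 6]], rhs = [-19.3741, -0.8139]ᵀ  (here Σt = 16.0000, Σ(t)² = 66.0000, Σln s = -0.8139, Σt·ln s = -19.3741).
Δ = 66.0000·6 − (16.0000)² = 140.0000; k = (-19.3741·6 − 16.0000·-0.8139)/140.0000 = -0.73730, ln C = (66.0000·-0.8139 − 16.0000·-19.3741)/140.0000 = 1.83046.

k = -0.7373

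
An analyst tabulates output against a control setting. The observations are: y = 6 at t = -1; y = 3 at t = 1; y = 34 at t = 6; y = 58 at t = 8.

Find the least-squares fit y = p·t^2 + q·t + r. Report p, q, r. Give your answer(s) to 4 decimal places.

Entries of XᵀX: Σt^2·t^2 = 5394, Σt^2·t = 728, Σt^2 = 102, Σt·t = 102, Σt = 14, Σ1 = 4.
And Σt^2·y = 4945, Σt·y = 665, Σy = 101.
XᵀX·[p, q, r]ᵀ = Xᵀy becomes [[5394, 728, 102]; [728, 102, 14]; [102, 14, 4]]·[p, q, r]ᵀ = [4945, 665, 101]ᵀ.
Inverting the 3×3 Gram matrix, [p, q, r]ᵀ = [27/28, -185/212, 5513/1484]ᵀ.

p = 0.9643, q = -0.8726, r = 3.7150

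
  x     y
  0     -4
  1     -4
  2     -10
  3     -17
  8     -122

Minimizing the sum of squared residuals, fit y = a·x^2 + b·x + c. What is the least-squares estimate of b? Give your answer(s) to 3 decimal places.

From the data, Σx^2·x^2 = 4194, Σx^2·x = 548, Σx^2 = 78, Σx·x = 78, Σx = 14, Σ1 = 5.
Right-hand side: Σx^2·y = -8005, Σx·y = -1051, Σy = -157.
Row-reducing yields a = -35119/17198, b = 27329/17198, c = -34341/8599.

b = 1.589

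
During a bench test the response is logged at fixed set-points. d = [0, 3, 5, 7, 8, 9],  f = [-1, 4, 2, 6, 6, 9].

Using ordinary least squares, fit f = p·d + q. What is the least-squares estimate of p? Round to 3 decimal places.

p = 0.948

Forming MᵀM = [[228, 32]; [32, 6]] and Mᵀf = [193, 26]ᵀ gives MᵀM·[p, q]ᵀ = Mᵀf.
det = 228·6 − 32² = 344.
p = (193·6 − 32·26)/344 = 163/172; q = (228·26 − 32·193)/344 = -31/43.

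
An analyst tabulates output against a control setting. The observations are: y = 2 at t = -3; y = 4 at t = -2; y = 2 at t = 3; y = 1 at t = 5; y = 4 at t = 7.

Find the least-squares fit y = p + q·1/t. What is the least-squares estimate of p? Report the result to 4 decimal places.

p = 2.5512

Forming XᵀX = [[5, -11/70]; [-11/70, 23489/44100]] and Xᵀy = [13, -43/35]ᵀ gives XᵀX·[p, q]ᵀ = Xᵀy.
Eliminating q: (23489/44100)·(row 1) − (-11/70)·(row 2) gives (29089/11025)·p = (23489/44100)·13 − (-11/70)·(-43/35) = 296843/44100, so p = 296843/116356.
Then q = ((-43/35) − (-11/70)·(296843/116356))/(23489/44100) = -90405/58178.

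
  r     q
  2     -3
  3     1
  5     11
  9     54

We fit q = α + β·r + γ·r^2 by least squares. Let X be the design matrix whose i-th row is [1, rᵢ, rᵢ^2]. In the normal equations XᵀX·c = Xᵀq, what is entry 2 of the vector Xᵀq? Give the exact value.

Entry 2 ↔ basis r, so (Xᵀq)_{2} = Σᵢ (r)·qᵢ = (2)·(-3) + (3)·(1) + (5)·(11) + (9)·(54) = 538.

538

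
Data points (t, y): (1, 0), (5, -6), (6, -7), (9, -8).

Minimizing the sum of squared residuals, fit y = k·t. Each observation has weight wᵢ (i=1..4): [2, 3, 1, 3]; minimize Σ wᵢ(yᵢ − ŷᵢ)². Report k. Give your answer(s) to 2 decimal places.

MᵀWM·[k]ᵀ = MᵀWy reads: 356·k = -348.
(Σwᵢ·t·t = 356, Σwᵢ·t·y = -348.)
Hence k = -348 / 356 ≈ -0.977528.

k = -0.98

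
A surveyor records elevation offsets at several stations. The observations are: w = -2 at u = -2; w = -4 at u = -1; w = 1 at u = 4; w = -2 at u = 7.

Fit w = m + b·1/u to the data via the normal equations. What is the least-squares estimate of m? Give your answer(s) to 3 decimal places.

The normal equations are: 4·m + (-31/28)·b = -7;  (-31/28)·m + (1045/784)·b = 139/28.
(Σ1 = 4, Σ1/u = -31/28, Σ1/u·1/u = 1045/784, Σw = -7, Σ1/u·w = 139/28.)
Determinant 4·(1045/784) − (-31/28)² = 3219/784.
m = ((-7)·(1045/784) − (-31/28)·(139/28))/(3219/784) = -1002/1073; b = (4·(139/28) − (-31/28)·(-7))/(3219/784) = 3164/1073.

m = -0.934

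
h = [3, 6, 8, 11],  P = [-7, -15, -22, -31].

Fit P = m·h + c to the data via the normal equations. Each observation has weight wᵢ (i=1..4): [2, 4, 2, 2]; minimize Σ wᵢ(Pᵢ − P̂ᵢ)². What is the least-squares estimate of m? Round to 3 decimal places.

From the data, Σwᵢ·h·h = 532, Σwᵢ·h = 68, Σwᵢ·1 = 10.
And Σwᵢ·h·P = -1436, Σwᵢ·P = -180.
So AᵀWA·[m, c]ᵀ = AᵀWP: [[532, 68]; [68, 10]]·[m, c]ᵀ = [-1436, -180]ᵀ.
Δ = 532·10 − 68² = 696.
m = ((-1436)·10 − 68·(-180))/696 = -265/87; c = (532·(-180) − 68·(-1436))/696 = 236/87.

m = -3.046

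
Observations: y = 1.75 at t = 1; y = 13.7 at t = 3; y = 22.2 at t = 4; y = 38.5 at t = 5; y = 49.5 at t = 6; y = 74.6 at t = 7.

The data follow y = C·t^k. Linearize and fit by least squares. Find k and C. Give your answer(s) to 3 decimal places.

k = 1.906, C = 1.710

Taking logs, ln y = k·ln t + ln C, so regress ln y on ln t.
Σln t = 7.8320, Σ(ln t)² = 12.7160, Σln y = 18.1419, Σln t·ln y = 28.4311.
Equations: 12.7160·k + 7.8320·ln C = 28.4311;  7.8320·k + 6·ln C = 18.1419.
Δ = 12.7160·6 − (7.8320)² = 14.9557; k = (28.4311·6 − 7.8320·18.1419)/14.9557 = 1.90557, ln C = (12.7160·18.1419 − 7.8320·28.4311)/14.9557 = 0.53624, so C = exp(0.53624) = 1.70956.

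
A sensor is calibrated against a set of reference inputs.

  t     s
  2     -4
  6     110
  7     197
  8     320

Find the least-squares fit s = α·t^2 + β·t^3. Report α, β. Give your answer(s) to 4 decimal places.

Entries of AᵀA: Σt^2·t^2 = 7809, Σt^2·t^3 = 57383, Σt^3·t^3 = 426513.
And Σt^2·s = 34077, Σt^3·s = 255139.
Normal equations: [[7809, 57383]; [57383, 426513]]·[α, β]ᵀ = [34077, 255139]ᵀ.
det = 7809·426513 − 57383² = 37831328.
α = (34077·426513 − 57383·255139)/37831328 = -13294717/4728916; β = (7809·255139 − 57383·34077)/37831328 = 4617495/4728916.

α = -2.8114, β = 0.9764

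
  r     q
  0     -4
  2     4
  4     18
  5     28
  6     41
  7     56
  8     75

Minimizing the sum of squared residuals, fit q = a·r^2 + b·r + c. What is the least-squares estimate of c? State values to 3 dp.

c = -3.362

Compute the Gram sums: Σr^2·r^2 = 8690, Σr^2·r = 1268, Σr^2 = 194, Σr·r = 194, Σr = 32, Σ1 = 7.
Right-hand side: Σr^2·q = 10024, Σr·q = 1458, Σq = 218.
MᵀM·[a, b, c]ᵀ = Mᵀq becomes [[8690, 1268, 194]; [1268, 194, 32]; [194, 32, 7]]·[a, b, c]ᵀ = [10024, 1458, 218]ᵀ.
Inverting the 3×3 Gram matrix, [a, b, c]ᵀ = [24748/22449, 19409/22449, -3594/1069]ᵀ.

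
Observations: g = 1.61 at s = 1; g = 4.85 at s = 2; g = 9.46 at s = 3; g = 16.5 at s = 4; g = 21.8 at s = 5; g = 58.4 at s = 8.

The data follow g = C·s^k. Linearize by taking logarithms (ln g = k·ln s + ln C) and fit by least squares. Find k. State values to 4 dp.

With ln gᵢ as the transformed response and ln sᵢ as the regressor:
XᵀX = [[10.5236, 6.8669]; [6.8669, 6]], rhs = [20.8673, 14.2549]ᵀ  (here Σln s = 6.8669, Σ(ln s)² = 10.5236, Σln g = 14.2549, Σln s·ln g = 20.8673).
Solving (det = 15.9867): k = 1.70870, ln C = 0.42022.

k = 1.7087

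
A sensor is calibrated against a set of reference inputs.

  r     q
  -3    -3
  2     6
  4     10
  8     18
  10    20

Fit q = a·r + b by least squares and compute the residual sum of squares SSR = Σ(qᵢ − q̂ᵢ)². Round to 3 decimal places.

With design matrix X, XᵀX = [[193, 21]; [21, 5]] and Xᵀq = [405, 51]ᵀ.
Determinant 193·5 − 21² = 524.
a = (405·5 − 21·51)/524 = 477/262; b = (193·51 − 21·405)/524 = 669/262.
Residuals: -12/131, -51/262, 43/262, 231/262, -199/262; SSR = 187/131.

SSR = 1.427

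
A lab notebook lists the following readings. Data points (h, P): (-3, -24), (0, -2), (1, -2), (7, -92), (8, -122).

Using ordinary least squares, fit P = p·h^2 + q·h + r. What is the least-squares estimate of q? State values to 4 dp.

q = 1.3728

Normal-equation sums: Σh^2·h^2 = 6579, Σh^2·h = 829, Σh^2 = 123, Σh·h = 123, Σh = 13, Σ1 = 5.
Moment sums: Σh^2·P = -12534, Σh·P = -1550, ΣP = -242.
So AᵀA·[p, q, r]ᵀ = AᵀP: [[6579, 829, 123]; [829, 123, 13]; [123, 13, 5]]·[p, q, r]ᵀ = [-12534, -1550, -242]ᵀ.
Solving the 3×3 system (Gaussian elimination) gives p = -73835/36038, q = 49473/36038, r = -28264/18019.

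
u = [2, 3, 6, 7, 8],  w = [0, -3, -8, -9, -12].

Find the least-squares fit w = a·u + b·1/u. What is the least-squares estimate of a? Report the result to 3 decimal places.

Forming AᵀA = [[162, 5]; [5, 11993/28224]] and Aᵀw = [-216, -215/42]ᵀ gives AᵀA·[a, b]ᵀ = Aᵀw.
Δ = 162·(11993/28224) − 5² = 68737/1568.
a = ((-216)·(11993/28224) − 5·(-215/42))/(68737/1568) = -311348/206211; b = (162·(-215/42) − 5·(-216))/(68737/1568) = 393120/68737.

a = -1.510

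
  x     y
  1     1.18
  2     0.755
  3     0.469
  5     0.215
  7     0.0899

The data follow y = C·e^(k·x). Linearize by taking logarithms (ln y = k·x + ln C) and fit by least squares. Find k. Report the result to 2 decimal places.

k = -0.43

Linearized form: ln y = k·x + ln C. From the 5 transformed points,
Σx = 18.0000, Σ(x)² = 88.0000, Σln y = -4.8189, Σx·ln y = -27.2170.
Equations: 88.0000·k + 18.0000·ln C = -27.2170;  18.0000·k + 5·ln C = -4.8189.
Slope k = (n·Σx·ln y − Σx·Σln y)/(n·Σ(x)² − (Σx)²) = (5·-27.2170 − 18.0000·-4.8189)/116.0000 = -0.42539; ln C = (Σln y − k·Σx)/n = 0.56765.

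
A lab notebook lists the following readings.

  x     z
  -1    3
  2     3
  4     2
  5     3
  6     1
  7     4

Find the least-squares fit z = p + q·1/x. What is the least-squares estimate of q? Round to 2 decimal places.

q = -0.25

AᵀA·[p, q]ᵀ = Aᵀz reads: 6·p + (109/420)·q = 16;  (109/420)·p + (247081/176400)·q = 71/210.
(Σ1 = 6, Σ1/x = 109/420, Σ1/x·1/x = 247081/176400, Σz = 16, Σ1/x·z = 71/210.)
Eliminating q: (247081/176400)·(row 1) − (109/420)·(row 2) gives (294121/35280)·p = (247081/176400)·16 − (109/420)·(71/210) = 656303/29400, so p = 3937818/1470605.
Then q = ((71/210) − (109/420)·(3937818/1470605))/(247081/176400) = -74928/294121.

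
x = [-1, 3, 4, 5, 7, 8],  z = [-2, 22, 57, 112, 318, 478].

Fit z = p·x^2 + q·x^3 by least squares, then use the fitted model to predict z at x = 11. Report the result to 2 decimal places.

ẑ = 1263.70

With design matrix A, AᵀA = [[7460, 53966]; [53966, 400244]] and Aᵀz = [50082, 372054]ᵀ.
det = 7460·400244 − 53966² = 73491084.
p = (50082·400244 − 53966·372054)/73491084 = -2770513/6124257; q = (7460·372054 − 53966·50082)/73491084 = 6066469/6124257.
At x = 11: ẑ = (-2770513/6124257)·(121) + (6066469/6124257)·(1331) = 7739238166/6124257.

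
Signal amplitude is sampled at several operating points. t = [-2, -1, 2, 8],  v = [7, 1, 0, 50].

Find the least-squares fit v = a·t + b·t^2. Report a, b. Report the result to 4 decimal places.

Sums needed: Σt·t = 73, Σt·t^2 = 511, Σt^2·t^2 = 4129.
Right-hand side: Σt·v = 385, Σt^2·v = 3229.
Δ = 73·4129 − 511² = 40296.
a = (385·4129 − 511·3229)/40296 = -10059/6716; b = (73·3229 − 511·385)/40296 = 89/92.

a = -1.4978, b = 0.9674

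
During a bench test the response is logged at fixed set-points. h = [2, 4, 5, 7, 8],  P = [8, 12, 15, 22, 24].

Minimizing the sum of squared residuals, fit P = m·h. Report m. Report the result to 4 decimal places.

m = 3.0696

The normal equations are: 158·m = 485.
(Σh·h = 158, Σh·P = 485.)
m = 485/158 = 3.06962.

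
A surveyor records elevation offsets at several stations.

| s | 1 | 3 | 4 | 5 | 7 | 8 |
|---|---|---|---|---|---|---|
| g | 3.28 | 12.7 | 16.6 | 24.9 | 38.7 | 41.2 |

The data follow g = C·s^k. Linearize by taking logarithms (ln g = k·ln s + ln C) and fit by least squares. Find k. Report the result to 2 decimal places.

Let Y = ln g. Fitting Y = k·ln s + ln C by least squares:
Over the data: Σln s = 8.1197, Σ(ln s)² = 13.8297, Σln g = 17.1280, Σln s·ln g = 26.7072.
Normal system: [[13.8297, 8.1197]; [8.1197, 6]]·[k, ln C]ᵀ = [26.7072, 17.1280]ᵀ.
Solving (det = 17.0487): k = 1.24170, ln C = 1.17430.

k = 1.24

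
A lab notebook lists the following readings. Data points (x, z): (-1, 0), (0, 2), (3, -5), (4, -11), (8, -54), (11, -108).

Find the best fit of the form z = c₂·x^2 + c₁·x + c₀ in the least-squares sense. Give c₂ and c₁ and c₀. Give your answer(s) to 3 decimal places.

c₂ = -0.974, c₁ = 0.760, c₀ = 1.766

From the data, Σx^2·x^2 = 19075, Σx^2·x = 1933, Σx^2 = 211, Σx·x = 211, Σx = 25, Σ1 = 6.
Moment sums: Σx^2·z = -16745, Σx·z = -1679, Σz = -176.
Normal equations: [[19075, 1933, 211]; [1933, 211, 25]; [211, 25, 6]]·[c₂, c₁, c₀]ᵀ = [-16745, -1679, -176]ᵀ.
Solving the 3×3 system (Gaussian elimination) gives c₂ = -65561/67280, c₁ = 51163/67280, c₀ = 29709/16820.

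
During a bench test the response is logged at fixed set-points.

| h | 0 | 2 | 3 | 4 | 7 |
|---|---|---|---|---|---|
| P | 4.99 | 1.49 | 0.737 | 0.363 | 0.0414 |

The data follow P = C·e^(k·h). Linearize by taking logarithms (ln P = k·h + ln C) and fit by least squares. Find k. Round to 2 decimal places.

Taking logs, ln P = k·h + ln C, so regress ln P on h.
Σh = 16.0000, Σ(h)² = 78.0000, Σln P = -2.4968, Σh·ln P = -26.4627.
Equations: 78.0000·k + 16.0000·ln C = -26.4627;  16.0000·k + 5·ln C = -2.4968.
Δ = 78.0000·5 − (16.0000)² = 134.0000; k = (-26.4627·5 − 16.0000·-2.4968)/134.0000 = -0.68929, ln C = (78.0000·-2.4968 − 16.0000·-26.4627)/134.0000 = 1.70637.

k = -0.69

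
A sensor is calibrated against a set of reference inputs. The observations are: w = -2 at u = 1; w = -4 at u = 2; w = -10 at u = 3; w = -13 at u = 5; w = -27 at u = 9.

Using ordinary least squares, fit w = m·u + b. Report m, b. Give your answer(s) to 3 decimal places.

m = -3.100, b = 1.200

XᵀX·[m, b]ᵀ = Xᵀw reads: 120·m + 20·b = -348;  20·m + 5·b = -56.
det = 120·5 − 20² = 200.
m = ((-348)·5 − 20·(-56))/200 = -31/10; b = (120·(-56) − 20·(-348))/200 = 6/5.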